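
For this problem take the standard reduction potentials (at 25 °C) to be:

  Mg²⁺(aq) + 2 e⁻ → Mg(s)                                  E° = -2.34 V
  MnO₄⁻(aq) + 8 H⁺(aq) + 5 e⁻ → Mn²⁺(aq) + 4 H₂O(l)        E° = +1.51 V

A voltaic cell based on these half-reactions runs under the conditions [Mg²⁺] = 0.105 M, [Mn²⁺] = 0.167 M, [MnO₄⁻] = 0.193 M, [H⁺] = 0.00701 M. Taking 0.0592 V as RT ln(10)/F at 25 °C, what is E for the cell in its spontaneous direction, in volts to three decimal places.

+3.676 V

MnO₄⁻/Mn²⁺ is the cathode (higher E°), Mg²⁺/Mg the anode: E°cell = +1.51 − (-2.34) = +3.85 V, n = 10.
Overall: 2 MnO₄⁻(aq) + 16 H⁺(aq) + 5 Mg(s) → 2 Mn²⁺(aq) + 8 H₂O(l) + 5 Mg²⁺(aq)
Q = [Mn²⁺]^2·[Mg²⁺]^5 / ([MnO₄⁻]^2·[H⁺]^16); log Q = 29.449.
E = E° − (0.0592/n) log Q = +3.85 − (0.0592/10)(29.449) = +3.676 V.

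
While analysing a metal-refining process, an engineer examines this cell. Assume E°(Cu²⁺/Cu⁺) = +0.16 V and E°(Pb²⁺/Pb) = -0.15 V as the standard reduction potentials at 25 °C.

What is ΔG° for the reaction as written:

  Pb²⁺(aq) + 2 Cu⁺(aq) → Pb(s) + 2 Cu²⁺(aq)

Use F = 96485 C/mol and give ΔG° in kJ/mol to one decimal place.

+59.8 kJ/mol

As written, Pb²⁺/Pb is reduced (cathode) and Cu²⁺/Cu⁺ is oxidised (anode), so E°cell = (-0.15) − (+0.16) = -0.31 V.
Balancing electrons gives n = 2.
ΔG° = −nFE° = −(2)(96485)(-0.31) = 59,821 J = +59.8 kJ/mol.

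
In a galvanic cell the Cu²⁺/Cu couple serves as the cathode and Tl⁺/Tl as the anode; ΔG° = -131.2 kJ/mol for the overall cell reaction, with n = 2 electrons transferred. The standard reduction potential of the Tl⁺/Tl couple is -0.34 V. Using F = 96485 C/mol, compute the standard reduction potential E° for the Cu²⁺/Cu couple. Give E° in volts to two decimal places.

+0.34 V

E°cell = −ΔG°/(nF) = −(-131.2×10³)/((2)(96485)) = +0.680 V.
Since Cu²⁺/Cu is the cathode and Tl⁺/Tl the anode, E°cell = E°(Cu²⁺/Cu) − E°(Tl⁺/Tl).
So E°(Cu²⁺/Cu) = E°cell + E°(Tl⁺/Tl) = +0.680 + (-0.34) = +0.34 V.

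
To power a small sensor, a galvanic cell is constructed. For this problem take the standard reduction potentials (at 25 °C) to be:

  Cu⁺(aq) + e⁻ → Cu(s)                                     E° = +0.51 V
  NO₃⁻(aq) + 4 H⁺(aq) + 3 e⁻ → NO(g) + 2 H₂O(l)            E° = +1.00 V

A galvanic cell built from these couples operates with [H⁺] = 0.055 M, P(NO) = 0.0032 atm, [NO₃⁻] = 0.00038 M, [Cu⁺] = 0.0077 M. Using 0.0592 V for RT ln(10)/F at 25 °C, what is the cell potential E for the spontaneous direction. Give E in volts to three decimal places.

+0.497 V

NO₃⁻/NO is the cathode (higher E°), Cu⁺/Cu the anode: E°cell = +1.00 − (+0.51) = +0.49 V, n = 3.
Overall: NO₃⁻(aq) + 4 H⁺(aq) + 3 Cu(s) → NO(g) + 2 H₂O(l) + 3 Cu⁺(aq)
Q = P(NO)·[Cu⁺]^3 / ([NO₃⁻]·[H⁺]^4); log Q = -0.377.
E = E° − (0.0592/n) log Q = +0.49 − (0.0592/3)(-0.377) = +0.497 V.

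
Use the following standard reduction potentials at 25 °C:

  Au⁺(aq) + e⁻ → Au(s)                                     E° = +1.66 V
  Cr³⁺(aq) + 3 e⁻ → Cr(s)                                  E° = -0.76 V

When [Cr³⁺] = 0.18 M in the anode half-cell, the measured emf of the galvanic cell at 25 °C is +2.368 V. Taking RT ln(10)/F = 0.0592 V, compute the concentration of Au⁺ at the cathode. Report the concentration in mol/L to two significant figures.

Au⁺/Au is the cathode, Cr³⁺/Cr the anode: E°cell = +2.42 V, n = 3.
Overall reaction: 3 Au⁺(aq) + Cr(s) → 3 Au(s) + Cr³⁺(aq); Q = [Cr³⁺]^1/[Au⁺]^3.
From E = E° − (0.0592/n) log Q: log Q = (E° − E)·n/0.0592 = (+2.42 − (+2.368))·3/0.0592 = 2.6351.
So 3·log[Au⁺] = 1·log(0.18) − log Q = -0.7447 − (2.6351) = -3.3798; log[Au⁺] = -3.3798 / 3 = -1.1266; [Au⁺] = 10^(-1.1266) ≈ 0.075 M.

0.075 M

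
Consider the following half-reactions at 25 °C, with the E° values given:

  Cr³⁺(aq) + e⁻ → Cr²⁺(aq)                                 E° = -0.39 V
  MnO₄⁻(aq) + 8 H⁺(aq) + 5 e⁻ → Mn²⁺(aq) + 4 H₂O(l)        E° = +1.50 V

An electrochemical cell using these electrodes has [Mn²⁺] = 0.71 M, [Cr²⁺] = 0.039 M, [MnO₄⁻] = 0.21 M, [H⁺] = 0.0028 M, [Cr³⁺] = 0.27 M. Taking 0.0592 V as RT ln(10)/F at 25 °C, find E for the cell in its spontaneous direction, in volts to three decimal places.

+1.592 V

MnO₄⁻/Mn²⁺ is the cathode (higher E°), Cr³⁺/Cr²⁺ the anode: E°cell = +1.50 − (-0.39) = +1.89 V, n = 5.
Overall: MnO₄⁻(aq) + 8 H⁺(aq) + 5 Cr²⁺(aq) → Mn²⁺(aq) + 4 H₂O(l) + 5 Cr³⁺(aq)
Q = [Mn²⁺]·[Cr³⁺]^5 / ([MnO₄⁻]·[H⁺]^8·[Cr²⁺]^5); log Q = 25.153.
E = E° − (0.0592/n) log Q = +1.89 − (0.0592/5)(25.153) = +1.592 V.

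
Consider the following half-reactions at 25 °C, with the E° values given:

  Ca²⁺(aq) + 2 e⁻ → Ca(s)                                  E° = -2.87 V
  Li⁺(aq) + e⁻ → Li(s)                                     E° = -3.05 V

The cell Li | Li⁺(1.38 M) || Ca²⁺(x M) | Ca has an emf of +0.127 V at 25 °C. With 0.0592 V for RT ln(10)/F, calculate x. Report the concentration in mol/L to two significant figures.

Ca²⁺/Ca is the cathode, Li⁺/Li the anode: E°cell = +0.18 V, n = 2.
Overall reaction: Ca²⁺(aq) + 2 Li(s) → Ca(s) + 2 Li⁺(aq); Q = [Li⁺]^2/[Ca²⁺]^1.
From E = E° − (0.0592/n) log Q: log Q = (E° − E)·n/0.0592 = (+0.18 − (+0.127))·2/0.0592 = 1.7905.
So 1·log[Ca²⁺] = 2·log(1.38) − log Q = 0.2798 − (1.7905) = -1.5107; [Ca²⁺] = 10^(-1.5107) ≈ 0.031 M.

0.031 M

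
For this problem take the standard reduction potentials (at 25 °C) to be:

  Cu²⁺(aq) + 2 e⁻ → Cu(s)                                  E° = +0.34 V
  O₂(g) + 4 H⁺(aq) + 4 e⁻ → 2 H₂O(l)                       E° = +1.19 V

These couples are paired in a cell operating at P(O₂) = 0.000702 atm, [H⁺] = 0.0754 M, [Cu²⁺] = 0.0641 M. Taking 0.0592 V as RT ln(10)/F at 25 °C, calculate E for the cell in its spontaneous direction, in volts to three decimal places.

+0.772 V

O₂/H₂O is the cathode (higher E°), Cu²⁺/Cu the anode: E°cell = +1.19 − (+0.34) = +0.85 V, n = 4.
Overall: O₂(g) + 4 H⁺(aq) + 2 Cu(s) → 2 H₂O(l) + 2 Cu²⁺(aq)
Q = [Cu²⁺]^2 / (P(O₂)·[H⁺]^4); log Q = 5.258.
E = E° − (0.0592/n) log Q = +0.85 − (0.0592/4)(5.258) = +0.772 V.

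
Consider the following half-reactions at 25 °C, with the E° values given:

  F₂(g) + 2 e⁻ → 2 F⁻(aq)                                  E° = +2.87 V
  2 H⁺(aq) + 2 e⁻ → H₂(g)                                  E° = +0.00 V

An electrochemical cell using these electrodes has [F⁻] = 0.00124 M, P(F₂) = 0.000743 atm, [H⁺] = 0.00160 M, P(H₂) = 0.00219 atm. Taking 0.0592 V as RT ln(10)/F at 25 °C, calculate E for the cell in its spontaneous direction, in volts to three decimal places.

F₂/F⁻ is the cathode (higher E°), H⁺/H₂ the anode: E°cell = +2.87 − (+0.00) = +2.87 V, n = 2.
Overall: F₂(g) + H₂(g) → 2 F⁻(aq) + 2 H⁺(aq)
Q = [F⁻]^2·[H⁺]^2 / (P(F₂)·P(H₂)); log Q = -5.616.
E = E° − (0.0592/n) log Q = +2.87 − (0.0592/2)(-5.616) = +3.036 V.

+3.036 V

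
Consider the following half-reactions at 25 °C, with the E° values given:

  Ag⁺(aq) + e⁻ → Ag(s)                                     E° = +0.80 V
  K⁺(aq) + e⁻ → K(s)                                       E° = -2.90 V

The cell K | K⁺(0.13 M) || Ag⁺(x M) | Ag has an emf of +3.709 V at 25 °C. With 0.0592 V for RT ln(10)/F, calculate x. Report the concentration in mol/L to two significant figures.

0.18 M

Ag⁺/Ag is the cathode, K⁺/K the anode: E°cell = +3.70 V, n = 1.
Overall reaction: Ag⁺(aq) + K(s) → Ag(s) + K⁺(aq); Q = [K⁺]^1/[Ag⁺]^1.
From E = E° − (0.0592/n) log Q: log Q = (E° − E)·n/0.0592 = (+3.70 − (+3.709))·1/0.0592 = -0.1520.
So 1·log[Ag⁺] = 1·log(0.13) − log Q = -0.8861 − (-0.1520) = -0.7341; [Ag⁺] = 10^(-0.7341) ≈ 0.18 M.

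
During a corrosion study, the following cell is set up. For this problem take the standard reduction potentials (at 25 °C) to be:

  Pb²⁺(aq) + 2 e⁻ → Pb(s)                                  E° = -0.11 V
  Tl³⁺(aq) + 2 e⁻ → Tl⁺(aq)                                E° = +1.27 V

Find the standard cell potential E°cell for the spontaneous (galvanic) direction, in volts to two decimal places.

The Tl³⁺/Tl⁺ couple has the higher reduction potential, so it is the cathode; Pb²⁺/Pb is oxidised at the anode.
E°cell = E°(cathode) − E°(anode) = (+1.27) − (-0.11) = +1.38 V.

+1.38 V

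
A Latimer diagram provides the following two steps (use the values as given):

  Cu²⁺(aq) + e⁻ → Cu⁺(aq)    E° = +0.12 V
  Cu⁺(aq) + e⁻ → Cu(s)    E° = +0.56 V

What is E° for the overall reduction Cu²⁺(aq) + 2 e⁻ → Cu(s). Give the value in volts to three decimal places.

Adding the free-energy changes (−nFE°) of the two steps gives −n₃FE°₃ = −n₁FE°₁ − n₂FE°₂.
E°₃ = (1×+0.12 + 1×+0.56) / 2 = (+0.680) / 2 = +0.340 V.

+0.340 V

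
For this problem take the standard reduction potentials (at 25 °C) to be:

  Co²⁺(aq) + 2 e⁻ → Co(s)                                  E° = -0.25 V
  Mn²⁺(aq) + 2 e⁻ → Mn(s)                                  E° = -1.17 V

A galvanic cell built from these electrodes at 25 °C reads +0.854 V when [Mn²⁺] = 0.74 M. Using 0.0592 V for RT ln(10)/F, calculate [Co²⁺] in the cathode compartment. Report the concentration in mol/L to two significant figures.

0.0044 M

Co²⁺/Co is the cathode, Mn²⁺/Mn the anode: E°cell = +0.92 V, n = 2.
Overall reaction: Co²⁺(aq) + Mn(s) → Co(s) + Mn²⁺(aq); Q = [Mn²⁺]^1/[Co²⁺]^1.
From E = E° − (0.0592/n) log Q: log Q = (E° − E)·n/0.0592 = (+0.92 − (+0.854))·2/0.0592 = 2.2297.
So 1·log[Co²⁺] = 1·log(0.74) − log Q = -0.1308 − (2.2297) = -2.3605; [Co²⁺] = 10^(-2.3605) ≈ 0.0044 M.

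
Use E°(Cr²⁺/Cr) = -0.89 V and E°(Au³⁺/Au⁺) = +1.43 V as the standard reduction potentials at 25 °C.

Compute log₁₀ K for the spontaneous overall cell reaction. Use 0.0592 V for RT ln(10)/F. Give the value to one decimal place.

78.4

Cathode: Au³⁺/Au⁺; anode: Cr²⁺/Cr. E°cell = +2.32 V, n = 2.
log K = nE°cell / 0.0592 = (2)(+2.32) / 0.0592 = 78.4.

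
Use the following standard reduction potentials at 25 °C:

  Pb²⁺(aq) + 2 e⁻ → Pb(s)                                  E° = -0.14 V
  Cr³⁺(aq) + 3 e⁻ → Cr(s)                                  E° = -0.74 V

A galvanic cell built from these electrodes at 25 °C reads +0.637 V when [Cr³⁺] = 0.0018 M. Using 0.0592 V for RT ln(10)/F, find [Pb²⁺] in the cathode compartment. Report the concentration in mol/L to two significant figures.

Pb²⁺/Pb is the cathode, Cr³⁺/Cr the anode: E°cell = +0.60 V, n = 6.
Overall reaction: 3 Pb²⁺(aq) + 2 Cr(s) → 3 Pb(s) + 2 Cr³⁺(aq); Q = [Cr³⁺]^2/[Pb²⁺]^3.
From E = E° − (0.0592/n) log Q: log Q = (E° − E)·n/0.0592 = (+0.60 − (+0.637))·6/0.0592 = -3.7500.
So 3·log[Pb²⁺] = 2·log(0.0018) − log Q = -5.4895 − (-3.7500) = -1.7395; log[Pb²⁺] = -1.7395 / 3 = -0.5798; [Pb²⁺] = 10^(-0.5798) ≈ 0.26 M.

0.26 M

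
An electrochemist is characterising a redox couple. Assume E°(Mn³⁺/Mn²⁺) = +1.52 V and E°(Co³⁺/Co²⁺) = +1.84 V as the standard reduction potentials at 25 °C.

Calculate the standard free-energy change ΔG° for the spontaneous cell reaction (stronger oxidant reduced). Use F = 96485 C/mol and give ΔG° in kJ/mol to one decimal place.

Co³⁺/Co²⁺ (E° = +1.84 V) is the cathode; Mn³⁺/Mn²⁺ (E° = +1.52 V) is the anode, so E°cell = +0.32 V.
Balancing electrons gives n = 1 (lcm of 1 and 1).
ΔG° = −nFE° = −(1)(96485)(+0.32) = -30,875 J = -30.9 kJ/mol.

-30.9 kJ/mol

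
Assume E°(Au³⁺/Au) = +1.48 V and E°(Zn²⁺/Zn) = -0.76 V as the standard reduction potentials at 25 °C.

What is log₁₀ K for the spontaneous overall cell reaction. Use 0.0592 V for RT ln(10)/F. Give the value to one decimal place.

227.0

Cathode: Au³⁺/Au; anode: Zn²⁺/Zn. E°cell = +2.24 V, n = 6.
log K = nE°cell / 0.0592 = (6)(+2.24) / 0.0592 = 227.0.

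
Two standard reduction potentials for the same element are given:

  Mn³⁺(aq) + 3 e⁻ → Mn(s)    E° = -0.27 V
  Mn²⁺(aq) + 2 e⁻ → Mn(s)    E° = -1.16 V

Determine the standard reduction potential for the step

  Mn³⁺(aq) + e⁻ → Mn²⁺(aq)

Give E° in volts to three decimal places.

Sequential free energies add, so n₃E°₃ = n₁E°₁ + n₂E°₂.
With n₃ = 3, and the known step contributing 2×(-1.16) V, the unknown satisfies 1·E° = 3×(-0.27) − 2×(-1.16) = +1.510.
E° = +1.510 / 1 = +1.510 V.

+1.510 V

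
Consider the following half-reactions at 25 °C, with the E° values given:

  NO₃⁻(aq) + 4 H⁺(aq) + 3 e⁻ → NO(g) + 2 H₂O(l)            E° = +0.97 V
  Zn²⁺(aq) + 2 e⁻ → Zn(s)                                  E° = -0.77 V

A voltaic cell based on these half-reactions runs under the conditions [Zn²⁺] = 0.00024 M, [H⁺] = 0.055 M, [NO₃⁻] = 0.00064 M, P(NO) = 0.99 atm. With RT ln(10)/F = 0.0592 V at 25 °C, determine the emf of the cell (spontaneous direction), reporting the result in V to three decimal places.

NO₃⁻/NO is the cathode (higher E°), Zn²⁺/Zn the anode: E°cell = +0.97 − (-0.77) = +1.74 V, n = 6.
Overall: 2 NO₃⁻(aq) + 8 H⁺(aq) + 3 Zn(s) → 2 NO(g) + 4 H₂O(l) + 3 Zn²⁺(aq)
Q = P(NO)^2·[Zn²⁺]^3 / ([NO₃⁻]^2·[H⁺]^8); log Q = 5.597.
E = E° − (0.0592/n) log Q = +1.74 − (0.0592/6)(5.597) = +1.685 V.

+1.685 V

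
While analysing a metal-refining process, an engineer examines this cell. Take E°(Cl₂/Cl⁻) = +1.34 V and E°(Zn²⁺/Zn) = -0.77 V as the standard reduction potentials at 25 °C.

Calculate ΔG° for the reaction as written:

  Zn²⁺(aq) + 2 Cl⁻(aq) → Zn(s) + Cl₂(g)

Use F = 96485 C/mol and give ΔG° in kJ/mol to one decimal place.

+407.2 kJ/mol

As written, Zn²⁺/Zn is reduced (cathode) and Cl₂/Cl⁻ is oxidised (anode), so E°cell = (-0.77) − (+1.34) = -2.11 V.
Balancing electrons gives n = 2.
ΔG° = −nFE° = −(2)(96485)(-2.11) = 407,167 J = +407.2 kJ/mol.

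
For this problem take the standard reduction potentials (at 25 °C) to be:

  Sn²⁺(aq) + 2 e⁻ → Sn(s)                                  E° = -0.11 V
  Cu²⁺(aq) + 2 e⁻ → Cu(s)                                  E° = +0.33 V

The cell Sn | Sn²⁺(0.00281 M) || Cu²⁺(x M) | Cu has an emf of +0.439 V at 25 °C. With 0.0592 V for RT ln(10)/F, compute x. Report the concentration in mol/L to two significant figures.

0.0026 M

Cu²⁺/Cu is the cathode, Sn²⁺/Sn the anode: E°cell = +0.44 V, n = 2.
Overall reaction: Cu²⁺(aq) + Sn(s) → Cu(s) + Sn²⁺(aq); Q = [Sn²⁺]^1/[Cu²⁺]^1.
From E = E° − (0.0592/n) log Q: log Q = (E° − E)·n/0.0592 = (+0.44 − (+0.439))·2/0.0592 = 0.0338.
So 1·log[Cu²⁺] = 1·log(0.00281) − log Q = -2.5513 − (0.0338) = -2.5851; [Cu²⁺] = 10^(-2.5851) ≈ 0.0026 M.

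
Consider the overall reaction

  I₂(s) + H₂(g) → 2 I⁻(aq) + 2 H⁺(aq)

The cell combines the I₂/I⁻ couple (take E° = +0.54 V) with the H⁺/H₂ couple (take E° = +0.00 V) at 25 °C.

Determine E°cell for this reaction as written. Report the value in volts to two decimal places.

+0.54 V

The I₂/I⁻ couple has the higher reduction potential, so it is the cathode; H⁺/H₂ is oxidised at the anode.
E°cell = E°(cathode) − E°(anode) = (+0.54) − (+0.00) = +0.54 V.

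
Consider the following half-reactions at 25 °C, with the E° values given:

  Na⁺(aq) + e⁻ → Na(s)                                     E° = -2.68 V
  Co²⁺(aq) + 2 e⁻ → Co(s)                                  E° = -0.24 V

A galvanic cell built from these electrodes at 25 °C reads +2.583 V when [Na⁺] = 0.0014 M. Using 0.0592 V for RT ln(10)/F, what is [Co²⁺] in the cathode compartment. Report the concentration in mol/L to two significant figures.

Co²⁺/Co is the cathode, Na⁺/Na the anode: E°cell = +2.44 V, n = 2.
Overall reaction: Co²⁺(aq) + 2 Na(s) → Co(s) + 2 Na⁺(aq); Q = [Na⁺]^2/[Co²⁺]^1.
From E = E° − (0.0592/n) log Q: log Q = (E° − E)·n/0.0592 = (+2.44 − (+2.583))·2/0.0592 = -4.8311.
So 1·log[Co²⁺] = 2·log(0.0014) − log Q = -5.7077 − (-4.8311) = -0.8766; [Co²⁺] = 10^(-0.8766) ≈ 0.13 M.

0.13 M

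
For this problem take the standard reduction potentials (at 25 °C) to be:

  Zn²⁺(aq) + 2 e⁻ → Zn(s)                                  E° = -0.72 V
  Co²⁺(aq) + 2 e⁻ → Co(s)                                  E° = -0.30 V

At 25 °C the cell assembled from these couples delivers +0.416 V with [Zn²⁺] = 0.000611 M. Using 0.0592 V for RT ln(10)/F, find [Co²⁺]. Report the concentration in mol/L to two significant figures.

Co²⁺/Co is the cathode, Zn²⁺/Zn the anode: E°cell = +0.42 V, n = 2.
Overall reaction: Co²⁺(aq) + Zn(s) → Co(s) + Zn²⁺(aq); Q = [Zn²⁺]^1/[Co²⁺]^1.
From E = E° − (0.0592/n) log Q: log Q = (E° − E)·n/0.0592 = (+0.42 − (+0.416))·2/0.0592 = 0.1351.
So 1·log[Co²⁺] = 1·log(0.000611) − log Q = -3.2140 − (0.1351) = -3.3491; [Co²⁺] = 10^(-3.3491) ≈ 0.00045 M.

0.00045 M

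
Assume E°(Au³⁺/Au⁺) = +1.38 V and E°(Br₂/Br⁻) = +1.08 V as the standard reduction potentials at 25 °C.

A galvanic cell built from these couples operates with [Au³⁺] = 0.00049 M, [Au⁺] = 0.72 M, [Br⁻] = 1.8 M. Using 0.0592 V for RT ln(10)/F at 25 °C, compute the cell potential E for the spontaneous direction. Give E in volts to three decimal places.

+0.221 V

Au³⁺/Au⁺ is the cathode (higher E°), Br₂/Br⁻ the anode: E°cell = +1.38 − (+1.08) = +0.30 V, n = 2.
Overall: Au³⁺(aq) + 2 Br⁻(aq) → Au⁺(aq) + Br₂(l)
Q = [Au⁺] / ([Au³⁺]·[Br⁻]^2); log Q = 2.657.
E = E° − (0.0592/n) log Q = +0.30 − (0.0592/2)(2.657) = +0.221 V.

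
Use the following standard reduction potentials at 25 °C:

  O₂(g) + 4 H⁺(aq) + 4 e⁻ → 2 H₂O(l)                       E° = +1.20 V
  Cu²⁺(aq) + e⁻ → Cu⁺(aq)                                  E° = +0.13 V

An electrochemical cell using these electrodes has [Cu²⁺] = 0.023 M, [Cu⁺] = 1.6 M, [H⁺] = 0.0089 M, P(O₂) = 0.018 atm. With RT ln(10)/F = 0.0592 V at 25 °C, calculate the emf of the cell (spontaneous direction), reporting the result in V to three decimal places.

O₂/H₂O is the cathode (higher E°), Cu²⁺/Cu⁺ the anode: E°cell = +1.20 − (+0.13) = +1.07 V, n = 4.
Overall: O₂(g) + 4 H⁺(aq) + 4 Cu⁺(aq) → 2 H₂O(l) + 4 Cu²⁺(aq)
Q = [Cu²⁺]^4 / (P(O₂)·[H⁺]^4·[Cu⁺]^4); log Q = 2.578.
E = E° − (0.0592/n) log Q = +1.07 − (0.0592/4)(2.578) = +1.032 V.

+1.032 V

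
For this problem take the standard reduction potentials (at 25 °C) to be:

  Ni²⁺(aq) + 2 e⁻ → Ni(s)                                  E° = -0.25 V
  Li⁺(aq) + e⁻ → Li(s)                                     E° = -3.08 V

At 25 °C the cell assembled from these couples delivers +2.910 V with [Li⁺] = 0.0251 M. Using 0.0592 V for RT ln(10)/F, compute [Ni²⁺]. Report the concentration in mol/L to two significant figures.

Ni²⁺/Ni is the cathode, Li⁺/Li the anode: E°cell = +2.83 V, n = 2.
Overall reaction: Ni²⁺(aq) + 2 Li(s) → Ni(s) + 2 Li⁺(aq); Q = [Li⁺]^2/[Ni²⁺]^1.
From E = E° − (0.0592/n) log Q: log Q = (E° − E)·n/0.0592 = (+2.83 − (+2.910))·2/0.0592 = -2.7027.
So 1·log[Ni²⁺] = 2·log(0.0251) − log Q = -3.2007 − (-2.7027) = -0.4980; [Ni²⁺] = 10^(-0.4980) ≈ 0.32 M.

0.32 M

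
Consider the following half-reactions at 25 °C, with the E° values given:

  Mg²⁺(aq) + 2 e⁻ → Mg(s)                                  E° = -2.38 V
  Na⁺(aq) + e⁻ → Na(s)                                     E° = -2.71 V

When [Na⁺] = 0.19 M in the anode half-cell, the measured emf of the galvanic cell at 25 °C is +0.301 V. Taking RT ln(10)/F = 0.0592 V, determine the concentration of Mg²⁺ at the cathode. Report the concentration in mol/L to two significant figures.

Mg²⁺/Mg is the cathode, Na⁺/Na the anode: E°cell = +0.33 V, n = 2.
Overall reaction: Mg²⁺(aq) + 2 Na(s) → Mg(s) + 2 Na⁺(aq); Q = [Na⁺]^2/[Mg²⁺]^1.
From E = E° − (0.0592/n) log Q: log Q = (E° − E)·n/0.0592 = (+0.33 − (+0.301))·2/0.0592 = 0.9797.
So 1·log[Mg²⁺] = 2·log(0.19) − log Q = -1.4425 − (0.9797) = -2.4222; [Mg²⁺] = 10^(-2.4222) ≈ 0.0038 M.

0.0038 M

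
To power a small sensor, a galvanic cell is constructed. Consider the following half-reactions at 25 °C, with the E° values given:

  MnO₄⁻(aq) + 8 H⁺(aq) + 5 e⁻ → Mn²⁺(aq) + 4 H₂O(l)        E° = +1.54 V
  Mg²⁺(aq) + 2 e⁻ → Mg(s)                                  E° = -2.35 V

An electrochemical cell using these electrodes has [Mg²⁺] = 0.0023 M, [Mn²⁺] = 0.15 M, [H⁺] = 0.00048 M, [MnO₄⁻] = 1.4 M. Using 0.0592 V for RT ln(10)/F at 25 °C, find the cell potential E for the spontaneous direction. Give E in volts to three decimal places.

+3.665 V

MnO₄⁻/Mn²⁺ is the cathode (higher E°), Mg²⁺/Mg the anode: E°cell = +1.54 − (-2.35) = +3.89 V, n = 10.
Overall: 2 MnO₄⁻(aq) + 16 H⁺(aq) + 5 Mg(s) → 2 Mn²⁺(aq) + 8 H₂O(l) + 5 Mg²⁺(aq)
Q = [Mn²⁺]^2·[Mg²⁺]^5 / ([MnO₄⁻]^2·[H⁺]^16); log Q = 37.969.
E = E° − (0.0592/n) log Q = +3.89 − (0.0592/10)(37.969) = +3.665 V.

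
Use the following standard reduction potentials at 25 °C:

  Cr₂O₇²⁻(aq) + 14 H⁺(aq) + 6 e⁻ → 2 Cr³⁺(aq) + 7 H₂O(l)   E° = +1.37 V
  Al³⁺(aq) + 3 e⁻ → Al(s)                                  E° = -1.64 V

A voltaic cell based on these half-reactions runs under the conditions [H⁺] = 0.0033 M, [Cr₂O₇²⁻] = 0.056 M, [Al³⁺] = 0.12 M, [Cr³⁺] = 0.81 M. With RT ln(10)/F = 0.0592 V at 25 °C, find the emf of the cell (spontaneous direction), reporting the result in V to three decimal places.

+2.675 V

Cr₂O₇²⁻/Cr³⁺ is the cathode (higher E°), Al³⁺/Al the anode: E°cell = +1.37 − (-1.64) = +3.01 V, n = 6.
Overall: Cr₂O₇²⁻(aq) + 14 H⁺(aq) + 2 Al(s) → 2 Cr³⁺(aq) + 7 H₂O(l) + 2 Al³⁺(aq)
Q = [Cr³⁺]^2·[Al³⁺]^2 / ([Cr₂O₇²⁻]·[H⁺]^14); log Q = 33.968.
E = E° − (0.0592/n) log Q = +3.01 − (0.0592/6)(33.968) = +2.675 V.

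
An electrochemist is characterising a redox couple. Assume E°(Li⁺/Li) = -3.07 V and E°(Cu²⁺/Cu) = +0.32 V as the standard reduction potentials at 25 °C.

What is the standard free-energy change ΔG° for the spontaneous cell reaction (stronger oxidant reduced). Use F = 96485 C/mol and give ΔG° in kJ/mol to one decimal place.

Cu²⁺/Cu (E° = +0.32 V) is the cathode; Li⁺/Li (E° = -3.07 V) is the anode, so E°cell = +3.39 V.
Balancing electrons gives n = 2 (lcm of 2 and 1).
ΔG° = −nFE° = −(2)(96485)(+3.39) = -654,168 J = -654.2 kJ/mol.

-654.2 kJ/mol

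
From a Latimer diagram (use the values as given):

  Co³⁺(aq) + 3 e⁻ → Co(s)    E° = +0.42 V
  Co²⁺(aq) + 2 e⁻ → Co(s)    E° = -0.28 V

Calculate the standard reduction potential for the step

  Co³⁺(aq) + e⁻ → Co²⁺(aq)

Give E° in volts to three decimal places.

Sequential free energies add, so n₃E°₃ = n₁E°₁ + n₂E°₂.
With n₃ = 3, and the known step contributing 2×(-0.28) V, the unknown satisfies 1·E° = 3×(+0.42) − 2×(-0.28) = +1.820.
E° = +1.820 / 1 = +1.820 V.

+1.820 V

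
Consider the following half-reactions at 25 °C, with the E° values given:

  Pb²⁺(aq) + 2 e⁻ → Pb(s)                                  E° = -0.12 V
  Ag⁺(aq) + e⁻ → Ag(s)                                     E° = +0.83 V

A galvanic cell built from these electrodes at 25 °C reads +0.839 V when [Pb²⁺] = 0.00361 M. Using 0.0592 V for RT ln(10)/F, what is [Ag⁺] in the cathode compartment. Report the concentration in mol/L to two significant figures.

Ag⁺/Ag is the cathode, Pb²⁺/Pb the anode: E°cell = +0.95 V, n = 2.
Overall reaction: 2 Ag⁺(aq) + Pb(s) → 2 Ag(s) + Pb²⁺(aq); Q = [Pb²⁺]^1/[Ag⁺]^2.
From E = E° − (0.0592/n) log Q: log Q = (E° − E)·n/0.0592 = (+0.95 − (+0.839))·2/0.0592 = 3.7500.
So 2·log[Ag⁺] = 1·log(0.00361) − log Q = -2.4425 − (3.7500) = -6.1925; log[Ag⁺] = -6.1925 / 2 = -3.0962; [Ag⁺] = 10^(-3.0962) ≈ 0.00080 M.

0.00080 M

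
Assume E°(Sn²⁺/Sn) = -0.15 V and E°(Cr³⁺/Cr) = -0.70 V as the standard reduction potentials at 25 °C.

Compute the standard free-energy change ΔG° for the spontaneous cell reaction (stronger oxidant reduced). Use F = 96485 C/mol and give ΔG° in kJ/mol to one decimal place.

Sn²⁺/Sn (E° = -0.15 V) is the cathode; Cr³⁺/Cr (E° = -0.70 V) is the anode, so E°cell = +0.55 V.
Balancing electrons gives n = 6 (lcm of 2 and 3).
ΔG° = −nFE° = −(6)(96485)(+0.55) = -318,400 J = -318.4 kJ/mol.

-318.4 kJ/mol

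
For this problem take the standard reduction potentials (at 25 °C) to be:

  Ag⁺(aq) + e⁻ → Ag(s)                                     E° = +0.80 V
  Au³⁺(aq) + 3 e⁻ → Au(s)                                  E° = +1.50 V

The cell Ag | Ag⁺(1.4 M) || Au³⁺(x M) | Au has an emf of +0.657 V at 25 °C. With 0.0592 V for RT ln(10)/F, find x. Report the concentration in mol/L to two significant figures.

0.018 M

Au³⁺/Au is the cathode, Ag⁺/Ag the anode: E°cell = +0.70 V, n = 3.
Overall reaction: Au³⁺(aq) + 3 Ag(s) → Au(s) + 3 Ag⁺(aq); Q = [Ag⁺]^3/[Au³⁺]^1.
From E = E° − (0.0592/n) log Q: log Q = (E° − E)·n/0.0592 = (+0.70 − (+0.657))·3/0.0592 = 2.1791.
So 1·log[Au³⁺] = 3·log(1.4) − log Q = 0.4384 − (2.1791) = -1.7407; [Au³⁺] = 10^(-1.7407) ≈ 0.018 M.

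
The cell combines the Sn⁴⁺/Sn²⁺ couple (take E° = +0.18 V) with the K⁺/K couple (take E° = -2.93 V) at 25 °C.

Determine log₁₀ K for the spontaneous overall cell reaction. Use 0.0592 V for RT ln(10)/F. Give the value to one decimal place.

Cathode: Sn⁴⁺/Sn²⁺; anode: K⁺/K. E°cell = +3.11 V, n = 2.
log K = nE°cell / 0.0592 = (2)(+3.11) / 0.0592 = 105.1.

105.1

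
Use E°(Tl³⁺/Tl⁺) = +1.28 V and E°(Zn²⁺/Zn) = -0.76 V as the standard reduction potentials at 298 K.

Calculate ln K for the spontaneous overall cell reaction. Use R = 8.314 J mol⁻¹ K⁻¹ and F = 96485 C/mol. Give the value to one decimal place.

158.9

Cathode: Tl³⁺/Tl⁺; anode: Zn²⁺/Zn. E°cell = (+1.28) − (-0.76) = +2.04 V, with n = 2.
ΔG° = −nFE° = −RT ln K, so ln K = nFE°/(RT) = (2)(96485)(+2.04) / ((8.314)(298)) = 158.889.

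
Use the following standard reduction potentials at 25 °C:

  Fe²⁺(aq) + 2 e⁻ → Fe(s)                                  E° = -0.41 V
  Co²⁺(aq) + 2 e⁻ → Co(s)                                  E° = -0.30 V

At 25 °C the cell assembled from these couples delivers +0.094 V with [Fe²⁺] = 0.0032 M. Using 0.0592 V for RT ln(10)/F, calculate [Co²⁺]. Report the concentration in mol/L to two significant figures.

Co²⁺/Co is the cathode, Fe²⁺/Fe the anode: E°cell = +0.11 V, n = 2.
Overall reaction: Co²⁺(aq) + Fe(s) → Co(s) + Fe²⁺(aq); Q = [Fe²⁺]^1/[Co²⁺]^1.
From E = E° − (0.0592/n) log Q: log Q = (E° − E)·n/0.0592 = (+0.11 − (+0.094))·2/0.0592 = 0.5405.
So 1·log[Co²⁺] = 1·log(0.0032) − log Q = -2.4949 − (0.5405) = -3.0354; [Co²⁺] = 10^(-3.0354) ≈ 0.00092 M.

0.00092 M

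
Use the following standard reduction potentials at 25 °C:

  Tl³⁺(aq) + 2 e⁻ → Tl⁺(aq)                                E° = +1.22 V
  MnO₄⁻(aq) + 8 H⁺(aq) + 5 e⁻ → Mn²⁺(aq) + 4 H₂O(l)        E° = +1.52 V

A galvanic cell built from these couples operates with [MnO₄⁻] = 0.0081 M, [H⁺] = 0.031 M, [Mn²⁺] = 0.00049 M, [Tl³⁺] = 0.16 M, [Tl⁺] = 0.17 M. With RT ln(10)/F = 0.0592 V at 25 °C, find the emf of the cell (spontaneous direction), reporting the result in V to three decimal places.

+0.172 V

MnO₄⁻/Mn²⁺ is the cathode (higher E°), Tl³⁺/Tl⁺ the anode: E°cell = +1.52 − (+1.22) = +0.30 V, n = 10.
Overall: 2 MnO₄⁻(aq) + 16 H⁺(aq) + 5 Tl⁺(aq) → 2 Mn²⁺(aq) + 8 H₂O(l) + 5 Tl³⁺(aq)
Q = [Mn²⁺]^2·[Tl³⁺]^5 / ([MnO₄⁻]^2·[H⁺]^16·[Tl⁺]^5); log Q = 21.570.
E = E° − (0.0592/n) log Q = +0.30 − (0.0592/10)(21.570) = +0.172 V.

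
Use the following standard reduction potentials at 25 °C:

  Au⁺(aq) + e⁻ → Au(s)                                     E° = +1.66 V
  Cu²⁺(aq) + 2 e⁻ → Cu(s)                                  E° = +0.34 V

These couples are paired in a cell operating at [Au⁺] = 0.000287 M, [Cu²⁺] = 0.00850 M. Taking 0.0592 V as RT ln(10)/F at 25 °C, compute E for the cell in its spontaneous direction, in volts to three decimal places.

Au⁺/Au is the cathode (higher E°), Cu²⁺/Cu the anode: E°cell = +1.66 − (+0.34) = +1.32 V, n = 2.
Overall: 2 Au⁺(aq) + Cu(s) → 2 Au(s) + Cu²⁺(aq)
Q = [Cu²⁺] / ([Au⁺]^2); log Q = 5.014.
E = E° − (0.0592/n) log Q = +1.32 − (0.0592/2)(5.014) = +1.172 V.

+1.172 V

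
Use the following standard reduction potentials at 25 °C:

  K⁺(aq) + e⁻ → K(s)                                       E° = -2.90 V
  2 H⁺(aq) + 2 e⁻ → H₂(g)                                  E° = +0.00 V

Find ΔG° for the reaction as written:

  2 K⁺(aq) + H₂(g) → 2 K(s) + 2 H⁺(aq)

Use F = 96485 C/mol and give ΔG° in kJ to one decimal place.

+559.6 kJ

As written, K⁺/K is reduced (cathode) and H⁺/H₂ is oxidised (anode), so E°cell = (-2.90) − (+0.00) = -2.90 V.
Balancing electrons gives n = 2.
ΔG° = −nFE° = −(2)(96485)(-2.90) = 559,613 J = +559.6 kJ.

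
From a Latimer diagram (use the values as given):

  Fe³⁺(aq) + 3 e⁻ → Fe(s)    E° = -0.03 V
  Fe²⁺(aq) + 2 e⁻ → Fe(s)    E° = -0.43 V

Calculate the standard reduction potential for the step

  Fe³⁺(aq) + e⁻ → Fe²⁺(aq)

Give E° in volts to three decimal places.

+0.770 V

Sequential free energies add, so n₃E°₃ = n₁E°₁ + n₂E°₂.
With n₃ = 3, and the known step contributing 2×(-0.43) V, the unknown satisfies 1·E° = 3×(-0.03) − 2×(-0.43) = +0.770.
E° = +0.770 / 1 = +0.770 V.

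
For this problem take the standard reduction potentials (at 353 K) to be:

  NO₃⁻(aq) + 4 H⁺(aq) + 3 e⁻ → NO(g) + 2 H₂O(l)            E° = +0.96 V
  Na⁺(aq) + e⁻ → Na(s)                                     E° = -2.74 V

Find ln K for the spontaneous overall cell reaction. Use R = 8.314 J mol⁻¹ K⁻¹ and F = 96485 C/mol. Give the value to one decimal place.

364.9

Cathode: NO₃⁻/NO; anode: Na⁺/Na. E°cell = (+0.96) − (-2.74) = +3.70 V, with n = 3.
ΔG° = −nFE° = −RT ln K, so ln K = nFE°/(RT) = (3)(96485)(+3.70) / ((8.314)(353)) = 364.920.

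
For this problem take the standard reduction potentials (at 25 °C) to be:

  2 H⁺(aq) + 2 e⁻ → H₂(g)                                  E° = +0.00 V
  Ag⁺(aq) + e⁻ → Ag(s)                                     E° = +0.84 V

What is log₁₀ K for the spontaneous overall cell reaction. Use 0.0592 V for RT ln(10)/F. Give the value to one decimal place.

Cathode: Ag⁺/Ag; anode: H⁺/H₂. E°cell = +0.84 V, n = 2.
log K = nE°cell / 0.0592 = (2)(+0.84) / 0.0592 = 28.4.

28.4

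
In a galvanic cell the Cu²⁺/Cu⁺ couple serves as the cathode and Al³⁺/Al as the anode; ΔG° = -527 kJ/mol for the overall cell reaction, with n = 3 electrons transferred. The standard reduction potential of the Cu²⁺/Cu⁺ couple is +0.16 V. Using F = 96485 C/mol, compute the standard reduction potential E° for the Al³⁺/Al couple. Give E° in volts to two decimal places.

-1.66 V

E°cell = −ΔG°/(nF) = −(-527×10³)/((3)(96485)) = +1.821 V.
Since Cu²⁺/Cu⁺ is the cathode and Al³⁺/Al the anode, E°cell = E°(Cu²⁺/Cu⁺) − E°(Al³⁺/Al).
So E°(Al³⁺/Al) = E°(Cu²⁺/Cu⁺) − E°cell = (+0.16) − (+1.821) = -1.66 V.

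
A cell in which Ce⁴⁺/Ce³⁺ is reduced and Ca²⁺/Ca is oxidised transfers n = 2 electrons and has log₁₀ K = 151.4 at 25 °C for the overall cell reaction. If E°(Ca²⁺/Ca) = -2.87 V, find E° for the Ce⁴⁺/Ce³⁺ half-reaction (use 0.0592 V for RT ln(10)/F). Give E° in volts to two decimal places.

E°cell = (0.0592/n)·log K = (0.0592/2)(151.4) = +4.481 V.
Since Ce⁴⁺/Ce³⁺ is the cathode and Ca²⁺/Ca the anode, E°cell = E°(Ce⁴⁺/Ce³⁺) − E°(Ca²⁺/Ca).
So E°(Ce⁴⁺/Ce³⁺) = E°cell + E°(Ca²⁺/Ca) = +4.481 + (-2.87) = +1.61 V.

+1.61 V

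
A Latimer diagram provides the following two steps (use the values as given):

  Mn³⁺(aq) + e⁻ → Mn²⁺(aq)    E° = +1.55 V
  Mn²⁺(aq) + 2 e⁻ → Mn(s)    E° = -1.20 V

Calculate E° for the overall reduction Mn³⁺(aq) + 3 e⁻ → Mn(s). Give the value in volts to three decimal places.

Standard free energies of sequential steps add: ΔG°₃ = ΔG°₁ + ΔG°₂, so n₃E°₃ = n₁E°₁ + n₂E°₂.
E°₃ = (1×+1.55 + 2×-1.20) / 3 = (-0.850) / 3 = -0.283 V.
E° values themselves are not directly additive — weighting by electron count is essential.

-0.283 V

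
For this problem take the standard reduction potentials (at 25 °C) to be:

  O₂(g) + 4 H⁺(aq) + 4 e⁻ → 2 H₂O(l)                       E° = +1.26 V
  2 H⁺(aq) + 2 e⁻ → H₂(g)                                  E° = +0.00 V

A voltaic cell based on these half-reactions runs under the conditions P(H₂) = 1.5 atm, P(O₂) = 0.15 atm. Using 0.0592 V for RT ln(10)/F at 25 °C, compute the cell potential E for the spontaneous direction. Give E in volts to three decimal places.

+1.253 V

O₂/H₂O is the cathode (higher E°), H⁺/H₂ the anode: E°cell = +1.26 − (+0.00) = +1.26 V, n = 4.
Overall: O₂(g) + 2 H₂(g) → 2 H₂O(l)
Q = 1 / (P(O₂)·P(H₂)^2); log Q = 0.472.
E = E° − (0.0592/n) log Q = +1.26 − (0.0592/4)(0.472) = +1.253 V.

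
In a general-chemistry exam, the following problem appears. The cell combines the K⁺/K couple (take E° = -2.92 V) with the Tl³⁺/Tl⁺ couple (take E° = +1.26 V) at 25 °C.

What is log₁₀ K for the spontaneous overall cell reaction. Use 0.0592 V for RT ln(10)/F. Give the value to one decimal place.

141.2

Cathode: Tl³⁺/Tl⁺; anode: K⁺/K. E°cell = +4.18 V, n = 2.
log K = nE°cell / 0.0592 = (2)(+4.18) / 0.0592 = 141.2.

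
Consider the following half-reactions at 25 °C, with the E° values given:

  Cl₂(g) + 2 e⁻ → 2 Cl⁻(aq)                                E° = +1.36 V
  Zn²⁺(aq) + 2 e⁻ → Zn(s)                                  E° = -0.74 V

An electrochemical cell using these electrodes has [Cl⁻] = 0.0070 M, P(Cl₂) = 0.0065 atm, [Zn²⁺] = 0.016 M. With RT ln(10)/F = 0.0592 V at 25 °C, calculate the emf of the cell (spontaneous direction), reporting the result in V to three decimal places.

Cl₂/Cl⁻ is the cathode (higher E°), Zn²⁺/Zn the anode: E°cell = +1.36 − (-0.74) = +2.10 V, n = 2.
Overall: Cl₂(g) + Zn(s) → 2 Cl⁻(aq) + Zn²⁺(aq)
Q = [Cl⁻]^2·[Zn²⁺] / (P(Cl₂)); log Q = -3.919.
E = E° − (0.0592/n) log Q = +2.10 − (0.0592/2)(-3.919) = +2.216 V.

+2.216 V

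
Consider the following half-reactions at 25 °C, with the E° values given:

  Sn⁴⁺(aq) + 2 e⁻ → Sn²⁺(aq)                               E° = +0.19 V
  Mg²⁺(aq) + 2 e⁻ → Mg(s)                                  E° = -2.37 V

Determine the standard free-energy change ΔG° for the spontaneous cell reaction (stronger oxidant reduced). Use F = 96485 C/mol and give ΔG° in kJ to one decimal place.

Sn⁴⁺/Sn²⁺ (E° = +0.19 V) is the cathode; Mg²⁺/Mg (E° = -2.37 V) is the anode, so E°cell = +2.56 V.
Balancing electrons gives n = 2 (lcm of 2 and 2).
ΔG° = −nFE° = −(2)(96485)(+2.56) = -494,003 J = -494.0 kJ.

-494.0 kJ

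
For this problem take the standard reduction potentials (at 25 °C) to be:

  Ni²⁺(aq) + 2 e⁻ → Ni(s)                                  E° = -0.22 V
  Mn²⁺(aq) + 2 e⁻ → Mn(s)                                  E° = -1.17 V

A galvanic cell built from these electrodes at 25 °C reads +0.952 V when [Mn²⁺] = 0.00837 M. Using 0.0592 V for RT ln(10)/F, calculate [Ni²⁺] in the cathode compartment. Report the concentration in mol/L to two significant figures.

Ni²⁺/Ni is the cathode, Mn²⁺/Mn the anode: E°cell = +0.95 V, n = 2.
Overall reaction: Ni²⁺(aq) + Mn(s) → Ni(s) + Mn²⁺(aq); Q = [Mn²⁺]^1/[Ni²⁺]^1.
From E = E° − (0.0592/n) log Q: log Q = (E° − E)·n/0.0592 = (+0.95 − (+0.952))·2/0.0592 = -0.0676.
So 1·log[Ni²⁺] = 1·log(0.00837) − log Q = -2.0773 − (-0.0676) = -2.0097; [Ni²⁺] = 10^(-2.0097) ≈ 0.0098 M.

0.0098 M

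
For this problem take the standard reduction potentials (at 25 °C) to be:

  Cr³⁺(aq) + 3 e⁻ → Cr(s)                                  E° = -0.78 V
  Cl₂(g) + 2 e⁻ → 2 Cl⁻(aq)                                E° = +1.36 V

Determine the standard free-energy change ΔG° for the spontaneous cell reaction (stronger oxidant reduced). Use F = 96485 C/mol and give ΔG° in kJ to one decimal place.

Cl₂/Cl⁻ (E° = +1.36 V) is the cathode; Cr³⁺/Cr (E° = -0.78 V) is the anode, so E°cell = +2.14 V.
Balancing electrons gives n = 6 (lcm of 2 and 3).
ΔG° = −nFE° = −(6)(96485)(+2.14) = -1,238,867 J = -1238.9 kJ.

-1238.9 kJ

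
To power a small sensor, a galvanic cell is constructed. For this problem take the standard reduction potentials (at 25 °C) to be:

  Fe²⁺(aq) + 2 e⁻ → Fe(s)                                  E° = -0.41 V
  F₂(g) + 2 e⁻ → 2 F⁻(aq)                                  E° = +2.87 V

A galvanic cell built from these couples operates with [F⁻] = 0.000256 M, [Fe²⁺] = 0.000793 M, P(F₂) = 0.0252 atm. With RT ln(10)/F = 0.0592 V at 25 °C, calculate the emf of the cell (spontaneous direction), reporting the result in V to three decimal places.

+3.537 V

F₂/F⁻ is the cathode (higher E°), Fe²⁺/Fe the anode: E°cell = +2.87 − (-0.41) = +3.28 V, n = 2.
Overall: F₂(g) + Fe(s) → 2 F⁻(aq) + Fe²⁺(aq)
Q = [F⁻]^2·[Fe²⁺] / (P(F₂)); log Q = -8.686.
E = E° − (0.0592/n) log Q = +3.28 − (0.0592/2)(-8.686) = +3.537 V.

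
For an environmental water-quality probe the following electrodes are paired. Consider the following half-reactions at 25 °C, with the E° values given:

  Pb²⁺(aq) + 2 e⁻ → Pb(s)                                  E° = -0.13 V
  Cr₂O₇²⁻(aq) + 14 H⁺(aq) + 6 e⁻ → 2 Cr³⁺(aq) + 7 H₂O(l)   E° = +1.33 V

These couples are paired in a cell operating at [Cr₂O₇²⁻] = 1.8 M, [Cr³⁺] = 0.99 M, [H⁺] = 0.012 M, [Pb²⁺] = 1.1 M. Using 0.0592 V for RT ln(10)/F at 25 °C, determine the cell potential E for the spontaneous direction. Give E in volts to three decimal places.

+1.196 V

Cr₂O₇²⁻/Cr³⁺ is the cathode (higher E°), Pb²⁺/Pb the anode: E°cell = +1.33 − (-0.13) = +1.46 V, n = 6.
Overall: Cr₂O₇²⁻(aq) + 14 H⁺(aq) + 3 Pb(s) → 2 Cr³⁺(aq) + 7 H₂O(l) + 3 Pb²⁺(aq)
Q = [Cr³⁺]^2·[Pb²⁺]^3 / ([Cr₂O₇²⁻]·[H⁺]^14); log Q = 26.752.
E = E° − (0.0592/n) log Q = +1.46 − (0.0592/6)(26.752) = +1.196 V.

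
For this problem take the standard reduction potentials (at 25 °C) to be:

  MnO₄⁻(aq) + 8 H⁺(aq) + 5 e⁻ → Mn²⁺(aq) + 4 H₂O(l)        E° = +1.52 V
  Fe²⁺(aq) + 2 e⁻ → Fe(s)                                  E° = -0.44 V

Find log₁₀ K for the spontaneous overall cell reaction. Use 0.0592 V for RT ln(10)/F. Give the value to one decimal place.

Cathode: MnO₄⁻/Mn²⁺; anode: Fe²⁺/Fe. E°cell = +1.96 V, n = 10.
log K = nE°cell / 0.0592 = (10)(+1.96) / 0.0592 = 331.1.

331.1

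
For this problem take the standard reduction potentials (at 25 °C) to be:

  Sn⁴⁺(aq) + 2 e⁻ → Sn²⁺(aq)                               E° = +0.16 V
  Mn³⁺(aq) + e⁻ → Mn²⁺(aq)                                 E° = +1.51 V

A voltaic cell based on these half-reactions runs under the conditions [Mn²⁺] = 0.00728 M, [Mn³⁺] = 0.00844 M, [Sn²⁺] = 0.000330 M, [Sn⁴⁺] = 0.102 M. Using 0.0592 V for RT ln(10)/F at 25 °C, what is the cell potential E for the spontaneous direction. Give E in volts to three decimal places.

+1.280 V

Mn³⁺/Mn²⁺ is the cathode (higher E°), Sn⁴⁺/Sn²⁺ the anode: E°cell = +1.51 − (+0.16) = +1.35 V, n = 2.
Overall: 2 Mn³⁺(aq) + Sn²⁺(aq) → 2 Mn²⁺(aq) + Sn⁴⁺(aq)
Q = [Mn²⁺]^2·[Sn⁴⁺] / ([Mn³⁺]^2·[Sn²⁺]); log Q = 2.362.
E = E° − (0.0592/n) log Q = +1.35 − (0.0592/2)(2.362) = +1.280 V.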